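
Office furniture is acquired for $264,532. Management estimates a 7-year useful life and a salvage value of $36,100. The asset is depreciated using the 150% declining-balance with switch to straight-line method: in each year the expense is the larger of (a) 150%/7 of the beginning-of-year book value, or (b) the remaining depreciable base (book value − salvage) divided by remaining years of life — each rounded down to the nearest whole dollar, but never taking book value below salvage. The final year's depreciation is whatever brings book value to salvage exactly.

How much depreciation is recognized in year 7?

Depreciable base = $264,532 − $36,100 = $228,432.
Year 1: DB = ⌊$264,532 × 150%/7⌋ = $56,685; SL = ⌊$228,432/7⌋ = $32,633 → take DB $56,685. Book value $207,847.
Year 2: DB = ⌊$207,847 × 150%/7⌋ = $44,538; SL = ⌊$171,747/6⌋ = $28,624 → take DB $44,538. Book value $163,309.
Year 3: DB = ⌊$163,309 × 150%/7⌋ = $34,994; SL = ⌊$127,209/5⌋ = $25,441 → take DB $34,994. Book value $128,315.
Year 4: DB = ⌊$128,315 × 150%/7⌋ = $27,496; SL = ⌊$92,215/4⌋ = $23,053 → take DB $27,496. Book value $100,819.
Year 5: DB = ⌊$100,819 × 150%/7⌋ = $21,604; SL = ⌊$64,719/3⌋ = $21,573 → take DB $21,604. Book value $79,215.
Year 6: DB = ⌊$79,215 × 150%/7⌋ = $16,974; SL = ⌊$43,115/2⌋ = $21,557 → take SL $21,557. Book value $57,658.
Year 7 (final): $57,658 − $36,100 = $21,558. Book value $36,100.

$21,558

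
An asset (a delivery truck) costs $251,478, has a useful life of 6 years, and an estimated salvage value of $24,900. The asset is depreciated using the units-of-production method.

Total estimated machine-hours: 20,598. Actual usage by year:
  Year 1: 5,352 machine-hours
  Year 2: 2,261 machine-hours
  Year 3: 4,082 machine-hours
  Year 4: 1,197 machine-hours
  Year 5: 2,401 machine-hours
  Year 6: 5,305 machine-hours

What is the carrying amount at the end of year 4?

Depreciable base = $251,478 − $24,900 = $226,578.
Rate = $226,578 / 20,598 machine-hours = $11 per machine-hour.
Year 1: 5,352 × $11 = $58,872. Book value $192,606.
Year 2: 2,261 × $11 = $24,871. Book value $167,735.
Year 3: 4,082 × $11 = $44,902. Book value $122,833.
Year 4: 1,197 × $11 = $13,167. Book value $109,666.

$109,666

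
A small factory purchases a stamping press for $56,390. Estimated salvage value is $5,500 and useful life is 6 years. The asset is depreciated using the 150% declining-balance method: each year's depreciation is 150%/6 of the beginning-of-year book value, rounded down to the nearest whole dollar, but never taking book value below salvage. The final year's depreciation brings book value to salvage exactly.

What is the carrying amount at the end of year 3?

Depreciable base = $56,390 − $5,500 = $50,890.
Year 1: ⌊$56,390 × 150%/6⌋ = $14,097. Book value $42,293.
Year 2: ⌊$42,293 × 150%/6⌋ = $10,573. Book value $31,720.
Year 3: ⌊$31,720 × 150%/6⌋ = $7,930. Book value $23,790.

$23,790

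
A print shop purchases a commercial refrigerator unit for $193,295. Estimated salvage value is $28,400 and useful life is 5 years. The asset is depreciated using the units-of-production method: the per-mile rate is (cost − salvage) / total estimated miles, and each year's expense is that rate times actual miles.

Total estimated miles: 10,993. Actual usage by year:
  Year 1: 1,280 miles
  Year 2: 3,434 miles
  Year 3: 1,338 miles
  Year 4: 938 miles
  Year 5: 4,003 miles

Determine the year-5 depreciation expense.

$60,045

Depreciable base = $193,295 − $28,400 = $164,895.
Rate = $164,895 / 10,993 miles = $15 per mile.
Year 1: 1,280 × $15 = $19,200. Book value $174,095.
Year 2: 3,434 × $15 = $51,510. Book value $122,585.
Year 3: 1,338 × $15 = $20,070. Book value $102,515.
Year 4: 938 × $15 = $14,070. Book value $88,445.
Year 5: 4,003 × $15 = $60,045. Book value $28,400.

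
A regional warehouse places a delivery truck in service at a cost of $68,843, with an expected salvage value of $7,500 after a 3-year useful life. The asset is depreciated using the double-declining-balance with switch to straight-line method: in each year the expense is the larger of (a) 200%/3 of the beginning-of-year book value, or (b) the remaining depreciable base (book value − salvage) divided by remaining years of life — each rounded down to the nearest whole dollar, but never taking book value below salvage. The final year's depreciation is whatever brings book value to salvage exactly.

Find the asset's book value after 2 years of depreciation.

Depreciable base = $68,843 − $7,500 = $61,343.
Year 1: DB = ⌊$68,843 × 200%/3⌋ = $45,895; SL = ⌊$61,343/3⌋ = $20,447 → take DB $45,895. Book value $22,948.
Year 2: DB = ⌊$22,948 × 200%/3⌋ = $15,298; SL = ⌊$15,448/2⌋ = $7,724 → take DB $15,298. Book value $7,650.

$7,650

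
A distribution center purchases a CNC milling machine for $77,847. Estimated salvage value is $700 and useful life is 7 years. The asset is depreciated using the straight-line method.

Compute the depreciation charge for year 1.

Depreciable base = $77,847 − $700 = $77,147.
Annual expense = $77,147 / 7 = $11,021.

$11,021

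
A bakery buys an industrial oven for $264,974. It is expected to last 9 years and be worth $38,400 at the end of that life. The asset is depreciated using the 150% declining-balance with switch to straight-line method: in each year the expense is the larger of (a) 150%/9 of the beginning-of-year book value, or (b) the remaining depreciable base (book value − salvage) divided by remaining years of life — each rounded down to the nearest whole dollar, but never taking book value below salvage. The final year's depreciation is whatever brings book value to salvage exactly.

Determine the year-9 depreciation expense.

$16,780

Depreciable base = $264,974 − $38,400 = $226,574.
Year 1: DB = ⌊$264,974 × 150%/9⌋ = $44,162; SL = ⌊$226,574/9⌋ = $25,174 → take DB $44,162. Book value $220,812.
Year 2: DB = ⌊$220,812 × 150%/9⌋ = $36,802; SL = ⌊$182,412/8⌋ = $22,801 → take DB $36,802. Book value $184,010.
Year 3: DB = ⌊$184,010 × 150%/9⌋ = $30,668; SL = ⌊$145,610/7⌋ = $20,801 → take DB $30,668. Book value $153,342.
Year 4: DB = ⌊$153,342 × 150%/9⌋ = $25,557; SL = ⌊$114,942/6⌋ = $19,157 → take DB $25,557. Book value $127,785.
Year 5: DB = ⌊$127,785 × 150%/9⌋ = $21,297; SL = ⌊$89,385/5⌋ = $17,877 → take DB $21,297. Book value $106,488.
Year 6: DB = ⌊$106,488 × 150%/9⌋ = $17,748; SL = ⌊$68,088/4⌋ = $17,022 → take DB $17,748. Book value $88,740.
Year 7: DB = ⌊$88,740 × 150%/9⌋ = $14,790; SL = ⌊$50,340/3⌋ = $16,780 → take SL $16,780. Book value $71,960.
Year 8: DB = ⌊$71,960 × 150%/9⌋ = $11,993; SL = ⌊$33,560/2⌋ = $16,780 → take SL $16,780. Book value $55,180.
Year 9 (final): $55,180 − $38,400 = $16,780. Book value $38,400.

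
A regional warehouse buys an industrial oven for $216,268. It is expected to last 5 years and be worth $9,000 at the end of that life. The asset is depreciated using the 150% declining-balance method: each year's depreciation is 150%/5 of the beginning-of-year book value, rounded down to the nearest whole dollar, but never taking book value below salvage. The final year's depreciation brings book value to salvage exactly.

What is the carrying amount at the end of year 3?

$74,181

Depreciable base = $216,268 − $9,000 = $207,268.
Year 1: ⌊$216,268 × 150%/5⌋ = $64,880. Book value $151,388.
Year 2: ⌊$151,388 × 150%/5⌋ = $45,416. Book value $105,972.
Year 3: ⌊$105,972 × 150%/5⌋ = $31,791. Book value $74,181.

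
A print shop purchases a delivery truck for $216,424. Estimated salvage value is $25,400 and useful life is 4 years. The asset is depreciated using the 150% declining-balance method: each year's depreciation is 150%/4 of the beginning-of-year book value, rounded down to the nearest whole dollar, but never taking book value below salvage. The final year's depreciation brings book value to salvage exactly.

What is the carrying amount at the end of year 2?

Depreciable base = $216,424 − $25,400 = $191,024.
Year 1: ⌊$216,424 × 150%/4⌋ = $81,159. Book value $135,265.
Year 2: ⌊$135,265 × 150%/4⌋ = $50,724. Book value $84,541.

$84,541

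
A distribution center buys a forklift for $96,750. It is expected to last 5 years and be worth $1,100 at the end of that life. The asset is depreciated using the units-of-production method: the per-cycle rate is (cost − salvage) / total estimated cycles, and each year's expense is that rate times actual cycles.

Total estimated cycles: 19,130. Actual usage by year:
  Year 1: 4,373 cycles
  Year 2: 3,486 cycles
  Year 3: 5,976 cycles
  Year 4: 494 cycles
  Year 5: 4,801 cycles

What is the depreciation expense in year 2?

Depreciable base = $96,750 − $1,100 = $95,650.
Rate = $95,650 / 19,130 cycles = $5 per cycle.
Year 1: 4,373 × $5 = $21,865. Book value $74,885.
Year 2: 3,486 × $5 = $17,430. Book value $57,455.

$17,430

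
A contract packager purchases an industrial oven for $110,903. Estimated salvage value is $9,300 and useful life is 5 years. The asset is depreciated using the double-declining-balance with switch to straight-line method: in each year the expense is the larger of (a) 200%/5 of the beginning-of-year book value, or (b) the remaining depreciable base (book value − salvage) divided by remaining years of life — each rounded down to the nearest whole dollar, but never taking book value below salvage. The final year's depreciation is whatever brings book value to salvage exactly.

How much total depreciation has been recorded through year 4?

$96,529

Depreciable base = $110,903 − $9,300 = $101,603.
Year 1: DB = ⌊$110,903 × 200%/5⌋ = $44,361; SL = ⌊$101,603/5⌋ = $20,320 → take DB $44,361. Book value $66,542.
Year 2: DB = ⌊$66,542 × 200%/5⌋ = $26,616; SL = ⌊$57,242/4⌋ = $14,310 → take DB $26,616. Book value $39,926.
Year 3: DB = ⌊$39,926 × 200%/5⌋ = $15,970; SL = ⌊$30,626/3⌋ = $10,208 → take DB $15,970. Book value $23,956.
Year 4: DB = ⌊$23,956 × 200%/5⌋ = $9,582; SL = ⌊$14,656/2⌋ = $7,328 → take DB $9,582. Book value $14,374.
Accumulated through year 4 = $110,903 − $14,374 = $96,529.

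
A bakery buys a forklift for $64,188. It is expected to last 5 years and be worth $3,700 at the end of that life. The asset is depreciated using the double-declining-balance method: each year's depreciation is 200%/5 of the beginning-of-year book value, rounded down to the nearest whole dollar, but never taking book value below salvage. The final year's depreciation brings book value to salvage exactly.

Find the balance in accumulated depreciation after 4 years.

Depreciable base = $64,188 − $3,700 = $60,488.
Year 1: ⌊$64,188 × 200%/5⌋ = $25,675. Book value $38,513.
Year 2: ⌊$38,513 × 200%/5⌋ = $15,405. Book value $23,108.
Year 3: ⌊$23,108 × 200%/5⌋ = $9,243. Book value $13,865.
Year 4: ⌊$13,865 × 200%/5⌋ = $5,546. Book value $8,319.
Accumulated through year 4 = $64,188 − $8,319 = $55,869.

$55,869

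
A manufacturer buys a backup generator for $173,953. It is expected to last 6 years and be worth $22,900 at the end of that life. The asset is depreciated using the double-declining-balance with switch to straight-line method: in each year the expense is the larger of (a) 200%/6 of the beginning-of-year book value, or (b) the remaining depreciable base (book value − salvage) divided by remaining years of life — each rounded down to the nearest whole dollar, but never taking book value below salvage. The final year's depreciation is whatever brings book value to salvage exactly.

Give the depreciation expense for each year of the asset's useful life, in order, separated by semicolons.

$57,984; $38,656; $25,771; $17,180; $11,454; $8

Depreciable base = $173,953 − $22,900 = $151,053.
Year 1: DB = ⌊$173,953 × 200%/6⌋ = $57,984; SL = ⌊$151,053/6⌋ = $25,175 → take DB $57,984. Book value $115,969.
Year 2: DB = ⌊$115,969 × 200%/6⌋ = $38,656; SL = ⌊$93,069/5⌋ = $18,613 → take DB $38,656. Book value $77,313.
Year 3: DB = ⌊$77,313 × 200%/6⌋ = $25,771; SL = ⌊$54,413/4⌋ = $13,603 → take DB $25,771. Book value $51,542.
Year 4: DB = ⌊$51,542 × 200%/6⌋ = $17,180; SL = ⌊$28,642/3⌋ = $9,547 → take DB $17,180. Book value $34,362.
Year 5: DB = ⌊$34,362 × 200%/6⌋ = $11,454; SL = ⌊$11,462/2⌋ = $5,731 → take DB $11,454. Book value $22,908.
Year 6 (final): $22,908 − $22,900 = $8. Book value $22,900.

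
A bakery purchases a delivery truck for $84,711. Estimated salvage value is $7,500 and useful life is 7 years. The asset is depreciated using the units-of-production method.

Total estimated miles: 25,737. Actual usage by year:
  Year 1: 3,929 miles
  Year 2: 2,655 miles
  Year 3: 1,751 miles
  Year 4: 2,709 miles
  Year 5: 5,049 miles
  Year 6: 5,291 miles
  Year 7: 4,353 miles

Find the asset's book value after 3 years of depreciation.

Depreciable base = $84,711 − $7,500 = $77,211.
Rate = $77,211 / 25,737 miles = $3 per mile.
Year 1: 3,929 × $3 = $11,787. Book value $72,924.
Year 2: 2,655 × $3 = $7,965. Book value $64,959.
Year 3: 1,751 × $3 = $5,253. Book value $59,706.

$59,706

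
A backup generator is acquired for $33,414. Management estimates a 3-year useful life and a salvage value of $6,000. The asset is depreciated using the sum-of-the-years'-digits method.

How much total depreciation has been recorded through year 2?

Depreciable base = $33,414 − $6,000 = $27,414.
Sum of the years' digits = 3+2+1 = 6.
Year 1: $27,414 × 3/6 = $13,707. Book value $19,707.
Year 2: $27,414 × 2/6 = $9,138. Book value $10,569.
Accumulated through year 2 = $33,414 − $10,569 = $22,845.

$22,845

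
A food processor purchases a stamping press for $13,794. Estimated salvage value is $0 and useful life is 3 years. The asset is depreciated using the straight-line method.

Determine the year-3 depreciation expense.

$4,598

Depreciable base = $13,794 − $0 = $13,794.
Annual expense = $13,794 / 3 = $4,598.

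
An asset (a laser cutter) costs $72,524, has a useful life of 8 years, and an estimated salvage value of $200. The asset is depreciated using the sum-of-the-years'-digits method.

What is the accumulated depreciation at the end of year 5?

$60,270

Depreciable base = $72,524 − $200 = $72,324.
Sum of the years' digits = 8+7+6+5+4+3+2+1 = 36.
Year 1: $72,324 × 8/36 = $16,072. Book value $56,452.
Year 2: $72,324 × 7/36 = $14,063. Book value $42,389.
Year 3: $72,324 × 6/36 = $12,054. Book value $30,335.
Year 4: $72,324 × 5/36 = $10,045. Book value $20,290.
Year 5: $72,324 × 4/36 = $8,036. Book value $12,254.
Accumulated through year 5 = $72,524 − $12,254 = $60,270.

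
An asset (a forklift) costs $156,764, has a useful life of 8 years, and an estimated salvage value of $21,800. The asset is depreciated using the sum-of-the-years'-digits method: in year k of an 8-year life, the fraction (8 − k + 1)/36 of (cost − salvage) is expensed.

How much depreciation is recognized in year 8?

Depreciable base = $156,764 − $21,800 = $134,964.
Sum of the years' digits = 8+7+6+5+4+3+2+1 = 36.
Year 1: $134,964 × 8/36 = $29,992. Book value $126,772.
Year 2: $134,964 × 7/36 = $26,243. Book value $100,529.
Year 3: $134,964 × 6/36 = $22,494. Book value $78,035.
Year 4: $134,964 × 5/36 = $18,745. Book value $59,290.
Year 5: $134,964 × 4/36 = $14,996. Book value $44,294.
Year 6: $134,964 × 3/36 = $11,247. Book value $33,047.
Year 7: $134,964 × 2/36 = $7,498. Book value $25,549.
Year 8: $134,964 × 1/36 = $3,749. Book value $21,800.

$3,749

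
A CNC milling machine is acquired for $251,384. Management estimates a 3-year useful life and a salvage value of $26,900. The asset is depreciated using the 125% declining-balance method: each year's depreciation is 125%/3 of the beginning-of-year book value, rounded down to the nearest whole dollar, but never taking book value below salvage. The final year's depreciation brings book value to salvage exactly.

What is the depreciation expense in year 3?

Depreciable base = $251,384 − $26,900 = $224,484.
Year 1: ⌊$251,384 × 125%/3⌋ = $104,743. Book value $146,641.
Year 2: ⌊$146,641 × 125%/3⌋ = $61,100. Book value $85,541.
Year 3 (final): $85,541 − $26,900 = $58,641. Book value $26,900.

$58,641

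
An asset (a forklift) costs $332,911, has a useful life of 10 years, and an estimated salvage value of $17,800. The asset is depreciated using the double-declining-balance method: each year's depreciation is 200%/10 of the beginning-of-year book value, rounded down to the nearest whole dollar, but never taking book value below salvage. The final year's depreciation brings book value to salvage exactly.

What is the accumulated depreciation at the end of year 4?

Depreciable base = $332,911 − $17,800 = $315,111.
Year 1: ⌊$332,911 × 200%/10⌋ = $66,582. Book value $266,329.
Year 2: ⌊$266,329 × 200%/10⌋ = $53,265. Book value $213,064.
Year 3: ⌊$213,064 × 200%/10⌋ = $42,612. Book value $170,452.
Year 4: ⌊$170,452 × 200%/10⌋ = $34,090. Book value $136,362.
Accumulated through year 4 = $332,911 − $136,362 = $196,549.

$196,549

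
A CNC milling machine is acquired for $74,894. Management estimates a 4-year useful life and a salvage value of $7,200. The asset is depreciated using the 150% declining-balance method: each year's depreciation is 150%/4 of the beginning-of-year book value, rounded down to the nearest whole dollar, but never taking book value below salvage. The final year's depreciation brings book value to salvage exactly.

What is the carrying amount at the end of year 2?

Depreciable base = $74,894 − $7,200 = $67,694.
Year 1: ⌊$74,894 × 150%/4⌋ = $28,085. Book value $46,809.
Year 2: ⌊$46,809 × 150%/4⌋ = $17,553. Book value $29,256.

$29,256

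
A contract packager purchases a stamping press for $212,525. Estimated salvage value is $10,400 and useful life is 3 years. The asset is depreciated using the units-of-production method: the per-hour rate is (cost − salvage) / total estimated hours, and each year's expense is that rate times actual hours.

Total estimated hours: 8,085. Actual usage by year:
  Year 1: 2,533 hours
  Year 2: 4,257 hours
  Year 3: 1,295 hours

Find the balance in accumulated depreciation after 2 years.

Depreciable base = $212,525 − $10,400 = $202,125.
Rate = $202,125 / 8,085 hours = $25 per hour.
Year 1: 2,533 × $25 = $63,325. Book value $149,200.
Year 2: 4,257 × $25 = $106,425. Book value $42,775.
Accumulated through year 2 = $212,525 − $42,775 = $169,750.

$169,750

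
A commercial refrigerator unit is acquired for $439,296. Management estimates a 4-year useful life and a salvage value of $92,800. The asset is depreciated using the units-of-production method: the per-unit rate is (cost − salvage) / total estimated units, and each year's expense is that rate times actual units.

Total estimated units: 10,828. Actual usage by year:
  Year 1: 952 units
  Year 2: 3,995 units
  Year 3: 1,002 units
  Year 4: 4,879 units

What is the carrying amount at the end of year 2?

Depreciable base = $439,296 − $92,800 = $346,496.
Rate = $346,496 / 10,828 units = $32 per unit.
Year 1: 952 × $32 = $30,464. Book value $408,832.
Year 2: 3,995 × $32 = $127,840. Book value $280,992.

$280,992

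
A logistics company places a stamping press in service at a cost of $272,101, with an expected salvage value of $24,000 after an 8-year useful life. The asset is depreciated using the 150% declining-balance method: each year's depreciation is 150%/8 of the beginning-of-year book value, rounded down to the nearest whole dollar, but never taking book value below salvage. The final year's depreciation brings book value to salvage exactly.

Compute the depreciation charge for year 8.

$39,608

Depreciable base = $272,101 − $24,000 = $248,101.
Year 1: ⌊$272,101 × 150%/8⌋ = $51,018. Book value $221,083.
Year 2: ⌊$221,083 × 150%/8⌋ = $41,453. Book value $179,630.
Year 3: ⌊$179,630 × 150%/8⌋ = $33,680. Book value $145,950.
Year 4: ⌊$145,950 × 150%/8⌋ = $27,365. Book value $118,585.
Year 5: ⌊$118,585 × 150%/8⌋ = $22,234. Book value $96,351.
Year 6: ⌊$96,351 × 150%/8⌋ = $18,065. Book value $78,286.
Year 7: ⌊$78,286 × 150%/8⌋ = $14,678. Book value $63,608.
Year 8 (final): $63,608 − $24,000 = $39,608. Book value $24,000.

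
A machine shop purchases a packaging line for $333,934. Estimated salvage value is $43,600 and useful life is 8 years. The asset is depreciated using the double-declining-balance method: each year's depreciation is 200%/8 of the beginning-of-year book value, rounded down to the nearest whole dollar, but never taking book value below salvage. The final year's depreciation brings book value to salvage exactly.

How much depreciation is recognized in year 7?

$14,858

Depreciable base = $333,934 − $43,600 = $290,334.
Year 1: ⌊$333,934 × 200%/8⌋ = $83,483. Book value $250,451.
Year 2: ⌊$250,451 × 200%/8⌋ = $62,612. Book value $187,839.
Year 3: ⌊$187,839 × 200%/8⌋ = $46,959. Book value $140,880.
Year 4: ⌊$140,880 × 200%/8⌋ = $35,220. Book value $105,660.
Year 5: ⌊$105,660 × 200%/8⌋ = $26,415. Book value $79,245.
Year 6: ⌊$79,245 × 200%/8⌋ = $19,811. Book value $59,434.
Year 7: ⌊$59,434 × 200%/8⌋ = $14,858. Book value $44,576.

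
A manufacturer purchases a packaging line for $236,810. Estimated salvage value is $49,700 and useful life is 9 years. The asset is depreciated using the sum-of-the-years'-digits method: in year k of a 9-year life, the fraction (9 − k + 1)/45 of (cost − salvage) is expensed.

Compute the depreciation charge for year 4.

Depreciable base = $236,810 − $49,700 = $187,110.
Sum of the years' digits = 9+8+7+6+5+4+3+2+1 = 45.
Year 1: $187,110 × 9/45 = $37,422. Book value $199,388.
Year 2: $187,110 × 8/45 = $33,264. Book value $166,124.
Year 3: $187,110 × 7/45 = $29,106. Book value $137,018.
Year 4: $187,110 × 6/45 = $24,948. Book value $112,070.

$24,948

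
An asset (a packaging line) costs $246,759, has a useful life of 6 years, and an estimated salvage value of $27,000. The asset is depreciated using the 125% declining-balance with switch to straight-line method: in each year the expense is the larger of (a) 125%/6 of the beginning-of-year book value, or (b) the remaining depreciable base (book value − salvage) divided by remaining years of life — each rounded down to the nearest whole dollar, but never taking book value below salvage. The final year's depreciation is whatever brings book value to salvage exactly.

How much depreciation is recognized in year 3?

$32,219

Depreciable base = $246,759 − $27,000 = $219,759.
Year 1: DB = ⌊$246,759 × 125%/6⌋ = $51,408; SL = ⌊$219,759/6⌋ = $36,626 → take DB $51,408. Book value $195,351.
Year 2: DB = ⌊$195,351 × 125%/6⌋ = $40,698; SL = ⌊$168,351/5⌋ = $33,670 → take DB $40,698. Book value $154,653.
Year 3: DB = ⌊$154,653 × 125%/6⌋ = $32,219; SL = ⌊$127,653/4⌋ = $31,913 → take DB $32,219. Book value $122,434.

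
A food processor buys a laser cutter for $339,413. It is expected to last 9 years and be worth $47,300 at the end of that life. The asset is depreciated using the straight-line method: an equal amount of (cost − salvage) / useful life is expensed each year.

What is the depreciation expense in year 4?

$32,457

Depreciable base = $339,413 − $47,300 = $292,113.
Annual expense = $292,113 / 9 = $32,457.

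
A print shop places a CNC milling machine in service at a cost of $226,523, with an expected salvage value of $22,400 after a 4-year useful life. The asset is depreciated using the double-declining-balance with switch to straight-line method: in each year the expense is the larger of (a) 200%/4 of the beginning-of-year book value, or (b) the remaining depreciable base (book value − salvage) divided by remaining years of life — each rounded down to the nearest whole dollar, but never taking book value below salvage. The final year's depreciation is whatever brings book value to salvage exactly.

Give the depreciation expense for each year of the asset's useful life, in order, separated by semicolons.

$113,261; $56,631; $28,315; $5,916

Depreciable base = $226,523 − $22,400 = $204,123.
Year 1: DB = ⌊$226,523 × 200%/4⌋ = $113,261; SL = ⌊$204,123/4⌋ = $51,030 → take DB $113,261. Book value $113,262.
Year 2: DB = ⌊$113,262 × 200%/4⌋ = $56,631; SL = ⌊$90,862/3⌋ = $30,287 → take DB $56,631. Book value $56,631.
Year 3: DB = ⌊$56,631 × 200%/4⌋ = $28,315; SL = ⌊$34,231/2⌋ = $17,115 → take DB $28,315. Book value $28,316.
Year 4 (final): $28,316 − $22,400 = $5,916. Book value $22,400.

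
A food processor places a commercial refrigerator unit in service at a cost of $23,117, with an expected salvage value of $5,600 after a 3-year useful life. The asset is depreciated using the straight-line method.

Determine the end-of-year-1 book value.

$17,278

Depreciable base = $23,117 − $5,600 = $17,517.
Annual expense = $17,517 / 3 = $5,839.
End of year 1: book value $17,278.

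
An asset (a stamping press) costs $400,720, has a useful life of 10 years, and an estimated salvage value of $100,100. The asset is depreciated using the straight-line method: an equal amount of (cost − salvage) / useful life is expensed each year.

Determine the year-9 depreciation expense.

Depreciable base = $400,720 − $100,100 = $300,620.
Annual expense = $300,620 / 10 = $30,062.

$30,062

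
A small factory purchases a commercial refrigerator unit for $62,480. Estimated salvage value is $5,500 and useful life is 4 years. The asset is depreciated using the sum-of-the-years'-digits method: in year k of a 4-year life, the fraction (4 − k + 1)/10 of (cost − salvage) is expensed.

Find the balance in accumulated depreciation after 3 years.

$51,282

Depreciable base = $62,480 − $5,500 = $56,980.
Sum of the years' digits = 4+3+2+1 = 10.
Year 1: $56,980 × 4/10 = $22,792. Book value $39,688.
Year 2: $56,980 × 3/10 = $17,094. Book value $22,594.
Year 3: $56,980 × 2/10 = $11,396. Book value $11,198.
Accumulated through year 3 = $62,480 − $11,198 = $51,282.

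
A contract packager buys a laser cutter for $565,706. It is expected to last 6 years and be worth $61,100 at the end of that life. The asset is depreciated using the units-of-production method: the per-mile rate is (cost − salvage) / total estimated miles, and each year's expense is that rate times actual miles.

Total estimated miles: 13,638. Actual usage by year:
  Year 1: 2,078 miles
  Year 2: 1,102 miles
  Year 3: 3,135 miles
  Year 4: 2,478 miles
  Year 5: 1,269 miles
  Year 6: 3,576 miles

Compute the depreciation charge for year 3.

$115,995

Depreciable base = $565,706 − $61,100 = $504,606.
Rate = $504,606 / 13,638 miles = $37 per mile.
Year 1: 2,078 × $37 = $76,886. Book value $488,820.
Year 2: 1,102 × $37 = $40,774. Book value $448,046.
Year 3: 3,135 × $37 = $115,995. Book value $332,051.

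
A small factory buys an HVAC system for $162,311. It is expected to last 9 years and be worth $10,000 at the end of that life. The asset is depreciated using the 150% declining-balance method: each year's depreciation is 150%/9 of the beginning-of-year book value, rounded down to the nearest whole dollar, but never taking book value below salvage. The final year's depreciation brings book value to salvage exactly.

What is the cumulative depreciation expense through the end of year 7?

Depreciable base = $162,311 − $10,000 = $152,311.
Year 1: ⌊$162,311 × 150%/9⌋ = $27,051. Book value $135,260.
Year 2: ⌊$135,260 × 150%/9⌋ = $22,543. Book value $112,717.
Year 3: ⌊$112,717 × 150%/9⌋ = $18,786. Book value $93,931.
Year 4: ⌊$93,931 × 150%/9⌋ = $15,655. Book value $78,276.
Year 5: ⌊$78,276 × 150%/9⌋ = $13,046. Book value $65,230.
Year 6: ⌊$65,230 × 150%/9⌋ = $10,871. Book value $54,359.
Year 7: ⌊$54,359 × 150%/9⌋ = $9,059. Book value $45,300.
Accumulated through year 7 = $162,311 − $45,300 = $117,011.

$117,011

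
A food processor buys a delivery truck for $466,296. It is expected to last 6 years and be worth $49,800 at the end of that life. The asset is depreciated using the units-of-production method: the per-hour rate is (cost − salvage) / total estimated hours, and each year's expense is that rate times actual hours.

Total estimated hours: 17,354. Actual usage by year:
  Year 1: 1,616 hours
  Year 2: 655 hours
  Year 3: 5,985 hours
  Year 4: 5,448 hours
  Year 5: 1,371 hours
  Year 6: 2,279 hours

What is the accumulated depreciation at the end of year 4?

$328,896

Depreciable base = $466,296 − $49,800 = $416,496.
Rate = $416,496 / 17,354 hours = $24 per hour.
Year 1: 1,616 × $24 = $38,784. Book value $427,512.
Year 2: 655 × $24 = $15,720. Book value $411,792.
Year 3: 5,985 × $24 = $143,640. Book value $268,152.
Year 4: 5,448 × $24 = $130,752. Book value $137,400.
Accumulated through year 4 = $466,296 − $137,400 = $328,896.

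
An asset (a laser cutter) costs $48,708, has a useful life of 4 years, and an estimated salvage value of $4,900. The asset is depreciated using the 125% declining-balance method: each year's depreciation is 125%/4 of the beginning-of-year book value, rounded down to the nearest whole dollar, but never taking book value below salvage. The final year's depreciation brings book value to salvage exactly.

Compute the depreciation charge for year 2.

Depreciable base = $48,708 − $4,900 = $43,808.
Year 1: ⌊$48,708 × 125%/4⌋ = $15,221. Book value $33,487.
Year 2: ⌊$33,487 × 125%/4⌋ = $10,464. Book value $23,023.

$10,464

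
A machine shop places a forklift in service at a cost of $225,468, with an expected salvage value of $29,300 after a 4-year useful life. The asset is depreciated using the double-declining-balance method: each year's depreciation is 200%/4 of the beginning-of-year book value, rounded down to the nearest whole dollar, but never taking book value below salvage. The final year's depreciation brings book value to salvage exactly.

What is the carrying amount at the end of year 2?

Depreciable base = $225,468 − $29,300 = $196,168.
Year 1: ⌊$225,468 × 200%/4⌋ = $112,734. Book value $112,734.
Year 2: ⌊$112,734 × 200%/4⌋ = $56,367. Book value $56,367.

$56,367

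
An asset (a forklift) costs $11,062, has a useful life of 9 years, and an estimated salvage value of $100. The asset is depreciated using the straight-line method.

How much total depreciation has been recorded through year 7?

$8,526

Depreciable base = $11,062 − $100 = $10,962.
Annual expense = $10,962 / 9 = $1,218.
End of year 1: book value $9,844.
End of year 2: book value $8,626.
End of year 3: book value $7,408.
End of year 4: book value $6,190.
End of year 5: book value $4,972.
End of year 6: book value $3,754.
End of year 7: book value $2,536.
Accumulated through year 7 = $11,062 − $2,536 = $8,526.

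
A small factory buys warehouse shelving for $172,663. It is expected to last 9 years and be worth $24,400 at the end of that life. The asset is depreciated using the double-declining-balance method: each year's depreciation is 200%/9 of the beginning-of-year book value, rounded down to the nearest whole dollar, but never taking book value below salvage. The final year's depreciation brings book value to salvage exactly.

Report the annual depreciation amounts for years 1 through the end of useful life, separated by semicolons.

Depreciable base = $172,663 − $24,400 = $148,263.
Year 1: ⌊$172,663 × 200%/9⌋ = $38,369. Book value $134,294.
Year 2: ⌊$134,294 × 200%/9⌋ = $29,843. Book value $104,451.
Year 3: ⌊$104,451 × 200%/9⌋ = $23,211. Book value $81,240.
Year 4: ⌊$81,240 × 200%/9⌋ = $18,053. Book value $63,187.
Year 5: ⌊$63,187 × 200%/9⌋ = $14,041. Book value $49,146.
Year 6: ⌊$49,146 × 200%/9⌋ = $10,921. Book value $38,225.
Year 7: ⌊$38,225 × 200%/9⌋ = $8,494. Book value $29,731.
Year 8: ⌊$29,731 × 200%/9⌋ = $6,606, capped at $5,331. Book value $24,400.
Year 9 (final): $24,400 − $24,400 = $0. Book value $24,400.

$38,369; $29,843; $23,211; $18,053; $14,041; $10,921; $8,494; $5,331; $0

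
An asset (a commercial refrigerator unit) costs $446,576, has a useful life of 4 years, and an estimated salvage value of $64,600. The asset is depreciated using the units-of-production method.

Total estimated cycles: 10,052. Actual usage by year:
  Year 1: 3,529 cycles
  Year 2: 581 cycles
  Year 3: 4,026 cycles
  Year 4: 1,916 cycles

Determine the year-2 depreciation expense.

Depreciable base = $446,576 − $64,600 = $381,976.
Rate = $381,976 / 10,052 cycles = $38 per cycle.
Year 1: 3,529 × $38 = $134,102. Book value $312,474.
Year 2: 581 × $38 = $22,078. Book value $290,396.

$22,078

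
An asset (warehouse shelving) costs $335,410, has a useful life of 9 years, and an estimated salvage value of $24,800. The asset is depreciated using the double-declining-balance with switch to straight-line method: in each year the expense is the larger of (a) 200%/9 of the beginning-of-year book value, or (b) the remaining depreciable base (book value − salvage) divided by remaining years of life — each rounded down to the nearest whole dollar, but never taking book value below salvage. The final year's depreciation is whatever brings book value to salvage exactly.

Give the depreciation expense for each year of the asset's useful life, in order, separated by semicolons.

Depreciable base = $335,410 − $24,800 = $310,610.
Year 1: DB = ⌊$335,410 × 200%/9⌋ = $74,535; SL = ⌊$310,610/9⌋ = $34,512 → take DB $74,535. Book value $260,875.
Year 2: DB = ⌊$260,875 × 200%/9⌋ = $57,972; SL = ⌊$236,075/8⌋ = $29,509 → take DB $57,972. Book value $202,903.
Year 3: DB = ⌊$202,903 × 200%/9⌋ = $45,089; SL = ⌊$178,103/7⌋ = $25,443 → take DB $45,089. Book value $157,814.
Year 4: DB = ⌊$157,814 × 200%/9⌋ = $35,069; SL = ⌊$133,014/6⌋ = $22,169 → take DB $35,069. Book value $122,745.
Year 5: DB = ⌊$122,745 × 200%/9⌋ = $27,276; SL = ⌊$97,945/5⌋ = $19,589 → take DB $27,276. Book value $95,469.
Year 6: DB = ⌊$95,469 × 200%/9⌋ = $21,215; SL = ⌊$70,669/4⌋ = $17,667 → take DB $21,215. Book value $74,254.
Year 7: DB = ⌊$74,254 × 200%/9⌋ = $16,500; SL = ⌊$49,454/3⌋ = $16,484 → take DB $16,500. Book value $57,754.
Year 8: DB = ⌊$57,754 × 200%/9⌋ = $12,834; SL = ⌊$32,954/2⌋ = $16,477 → take SL $16,477. Book value $41,277.
Year 9 (final): $41,277 − $24,800 = $16,477. Book value $24,800.

$74,535; $57,972; $45,089; $35,069; $27,276; $21,215; $16,500; $16,477; $16,477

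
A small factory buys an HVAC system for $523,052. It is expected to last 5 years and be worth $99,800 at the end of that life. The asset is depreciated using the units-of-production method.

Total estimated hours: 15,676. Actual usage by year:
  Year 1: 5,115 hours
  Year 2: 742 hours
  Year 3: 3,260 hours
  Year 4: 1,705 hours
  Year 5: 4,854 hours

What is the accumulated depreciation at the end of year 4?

$292,194

Depreciable base = $523,052 − $99,800 = $423,252.
Rate = $423,252 / 15,676 hours = $27 per hour.
Year 1: 5,115 × $27 = $138,105. Book value $384,947.
Year 2: 742 × $27 = $20,034. Book value $364,913.
Year 3: 3,260 × $27 = $88,020. Book value $276,893.
Year 4: 1,705 × $27 = $46,035. Book value $230,858.
Accumulated through year 4 = $523,052 − $230,858 = $292,194.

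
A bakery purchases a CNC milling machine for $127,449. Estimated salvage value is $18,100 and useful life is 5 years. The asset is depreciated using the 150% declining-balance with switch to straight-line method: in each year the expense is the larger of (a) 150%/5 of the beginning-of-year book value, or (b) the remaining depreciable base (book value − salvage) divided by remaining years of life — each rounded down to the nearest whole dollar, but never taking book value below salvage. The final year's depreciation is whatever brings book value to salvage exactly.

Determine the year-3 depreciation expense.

$18,735

Depreciable base = $127,449 − $18,100 = $109,349.
Year 1: DB = ⌊$127,449 × 150%/5⌋ = $38,234; SL = ⌊$109,349/5⌋ = $21,869 → take DB $38,234. Book value $89,215.
Year 2: DB = ⌊$89,215 × 150%/5⌋ = $26,764; SL = ⌊$71,115/4⌋ = $17,778 → take DB $26,764. Book value $62,451.
Year 3: DB = ⌊$62,451 × 150%/5⌋ = $18,735; SL = ⌊$44,351/3⌋ = $14,783 → take DB $18,735. Book value $43,716.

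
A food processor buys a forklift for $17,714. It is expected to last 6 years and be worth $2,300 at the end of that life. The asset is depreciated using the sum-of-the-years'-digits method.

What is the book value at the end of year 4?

$4,502

Depreciable base = $17,714 − $2,300 = $15,414.
Sum of the years' digits = 6+5+4+3+2+1 = 21.
Year 1: $15,414 × 6/21 = $4,404. Book value $13,310.
Year 2: $15,414 × 5/21 = $3,670. Book value $9,640.
Year 3: $15,414 × 4/21 = $2,936. Book value $6,704.
Year 4: $15,414 × 3/21 = $2,202. Book value $4,502.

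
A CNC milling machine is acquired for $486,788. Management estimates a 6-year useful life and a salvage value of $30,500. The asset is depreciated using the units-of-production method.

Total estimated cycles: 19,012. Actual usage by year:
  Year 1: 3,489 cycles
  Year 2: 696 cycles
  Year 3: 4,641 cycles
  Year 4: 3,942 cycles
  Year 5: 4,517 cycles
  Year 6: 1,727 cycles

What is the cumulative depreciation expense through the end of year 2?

Depreciable base = $486,788 − $30,500 = $456,288.
Rate = $456,288 / 19,012 cycles = $24 per cycle.
Year 1: 3,489 × $24 = $83,736. Book value $403,052.
Year 2: 696 × $24 = $16,704. Book value $386,348.
Accumulated through year 2 = $486,788 − $386,348 = $100,440.

$100,440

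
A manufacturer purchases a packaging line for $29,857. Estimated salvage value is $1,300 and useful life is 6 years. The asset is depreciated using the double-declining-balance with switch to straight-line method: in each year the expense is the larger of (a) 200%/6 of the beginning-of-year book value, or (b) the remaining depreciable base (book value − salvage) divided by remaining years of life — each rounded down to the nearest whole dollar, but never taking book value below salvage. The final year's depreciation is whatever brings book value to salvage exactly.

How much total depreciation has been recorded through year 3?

$21,010

Depreciable base = $29,857 − $1,300 = $28,557.
Year 1: DB = ⌊$29,857 × 200%/6⌋ = $9,952; SL = ⌊$28,557/6⌋ = $4,759 → take DB $9,952. Book value $19,905.
Year 2: DB = ⌊$19,905 × 200%/6⌋ = $6,635; SL = ⌊$18,605/5⌋ = $3,721 → take DB $6,635. Book value $13,270.
Year 3: DB = ⌊$13,270 × 200%/6⌋ = $4,423; SL = ⌊$11,970/4⌋ = $2,992 → take DB $4,423. Book value $8,847.
Accumulated through year 3 = $29,857 − $8,847 = $21,010.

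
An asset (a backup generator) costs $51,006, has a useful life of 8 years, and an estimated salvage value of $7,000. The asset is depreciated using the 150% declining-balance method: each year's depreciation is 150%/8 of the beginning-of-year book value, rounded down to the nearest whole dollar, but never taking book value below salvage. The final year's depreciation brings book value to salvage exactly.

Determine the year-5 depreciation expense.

Depreciable base = $51,006 − $7,000 = $44,006.
Year 1: ⌊$51,006 × 150%/8⌋ = $9,563. Book value $41,443.
Year 2: ⌊$41,443 × 150%/8⌋ = $7,770. Book value $33,673.
Year 3: ⌊$33,673 × 150%/8⌋ = $6,313. Book value $27,360.
Year 4: ⌊$27,360 × 150%/8⌋ = $5,130. Book value $22,230.
Year 5: ⌊$22,230 × 150%/8⌋ = $4,168. Book value $18,062.

$4,168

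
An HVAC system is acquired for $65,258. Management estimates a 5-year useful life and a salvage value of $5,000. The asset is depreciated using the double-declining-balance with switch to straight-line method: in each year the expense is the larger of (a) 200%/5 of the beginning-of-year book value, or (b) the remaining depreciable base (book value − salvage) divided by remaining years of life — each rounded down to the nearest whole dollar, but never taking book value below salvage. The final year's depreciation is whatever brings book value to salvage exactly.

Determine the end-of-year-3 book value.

$14,096

Depreciable base = $65,258 − $5,000 = $60,258.
Year 1: DB = ⌊$65,258 × 200%/5⌋ = $26,103; SL = ⌊$60,258/5⌋ = $12,051 → take DB $26,103. Book value $39,155.
Year 2: DB = ⌊$39,155 × 200%/5⌋ = $15,662; SL = ⌊$34,155/4⌋ = $8,538 → take DB $15,662. Book value $23,493.
Year 3: DB = ⌊$23,493 × 200%/5⌋ = $9,397; SL = ⌊$18,493/3⌋ = $6,164 → take DB $9,397. Book value $14,096.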